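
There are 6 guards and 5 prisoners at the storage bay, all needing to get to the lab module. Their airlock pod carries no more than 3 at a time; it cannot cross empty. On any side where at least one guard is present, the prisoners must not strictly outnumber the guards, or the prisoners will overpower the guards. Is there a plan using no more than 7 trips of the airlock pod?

No

Counting alone: each trip to the lab module takes at most 3 across and each return brings at least 1 back, so after t trips out (and t−1 returns) at most 3t − (t−1) of the 11 are across; that first reaches 11 at t = 5, so at least 9 crossings are needed.
Since 7 < 9, 7 crossings cannot be enough. (The shortest complete plan in fact takes 9:)
1. 3 prisoners → the lab module.  (the storage bay: 6G 2P; the lab module: 0G 3P)
2. 1 prisoner ← the storage bay.  (the storage bay: 6G 3P; the lab module: 0G 2P)
3. 3 guards → the lab module.  (the storage bay: 3G 3P; the lab module: 3G 2P)
4. 1 guard ← the storage bay.  (the storage bay: 4G 3P; the lab module: 2G 2P)
5. 2 guards and 1 prisoner → the lab module.  (the storage bay: 2G 2P; the lab module: 4G 3P)
6. 1 guard ← the storage bay.  (the storage bay: 3G 2P; the lab module: 3G 3P)
7. 2 guards and 1 prisoner → the lab module.  (the storage bay: 1G 1P; the lab module: 5G 4P)
8. 1 guard ← the storage bay.  (the storage bay: 2G 1P; the lab module: 4G 4P)
9. 2 guards and 1 prisoner → the lab module.  (the storage bay: 0G 0P; the lab module: 6G 5P)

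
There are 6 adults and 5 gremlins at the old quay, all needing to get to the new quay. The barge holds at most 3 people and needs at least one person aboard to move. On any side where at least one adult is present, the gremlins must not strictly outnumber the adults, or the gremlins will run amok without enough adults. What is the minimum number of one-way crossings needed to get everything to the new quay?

9

Counting alone: each trip to the new quay takes at most 3 across and each return brings at least 1 back, so after t trips out (and t−1 returns) at most 3t − (t−1) of the 11 are across; that first reaches 11 at t = 5, so at least 9 crossings are needed.
The plan below uses exactly 9 crossings, so it is optimal:
1. 3 gremlins → the new quay.  (the old quay: 6A 2G; the new quay: 0A 3G)
2. 1 gremlin ← the old quay.  (the old quay: 6A 3G; the new quay: 0A 2G)
3. 3 adults → the new quay.  (the old quay: 3A 3G; the new quay: 3A 2G)
4. 1 adult ← the old quay.  (the old quay: 4A 3G; the new quay: 2A 2G)
5. 2 adults and 1 gremlin → the new quay.  (the old quay: 2A 2G; the new quay: 4A 3G)
6. 1 adult ← the old quay.  (the old quay: 3A 2G; the new quay: 3A 3G)
7. 2 adults and 1 gremlin → the new quay.  (the old quay: 1A 1G; the new quay: 5A 4G)
8. 1 adult ← the old quay.  (the old quay: 2A 1G; the new quay: 4A 4G)
9. 2 adults and 1 gremlin → the new quay.  (the old quay: 0A 0G; the new quay: 6A 5G)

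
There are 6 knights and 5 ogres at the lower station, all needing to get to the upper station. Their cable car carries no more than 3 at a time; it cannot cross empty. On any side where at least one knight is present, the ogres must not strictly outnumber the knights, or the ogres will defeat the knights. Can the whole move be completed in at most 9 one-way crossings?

Yes

Yes — this plan uses 9 crossings (≤ 9):
1. 3 ogres → the upper station.  (the lower station: 6K 2O; the upper station: 0K 3O)
2. 1 ogre ← the lower station.  (the lower station: 6K 3O; the upper station: 0K 2O)
3. 3 knights → the upper station.  (the lower station: 3K 3O; the upper station: 3K 2O)
4. 1 knight ← the lower station.  (the lower station: 4K 3O; the upper station: 2K 2O)
5. 2 knights and 1 ogre → the upper station.  (the lower station: 2K 2O; the upper station: 4K 3O)
6. 1 knight ← the lower station.  (the lower station: 3K 2O; the upper station: 3K 3O)
7. 2 knights and 1 ogre → the upper station.  (the lower station: 1K 1O; the upper station: 5K 4O)
8. 1 knight ← the lower station.  (the lower station: 2K 1O; the upper station: 4K 4O)
9. 2 knights and 1 ogre → the upper station.  (the lower station: 0K 0O; the upper station: 6K 5O)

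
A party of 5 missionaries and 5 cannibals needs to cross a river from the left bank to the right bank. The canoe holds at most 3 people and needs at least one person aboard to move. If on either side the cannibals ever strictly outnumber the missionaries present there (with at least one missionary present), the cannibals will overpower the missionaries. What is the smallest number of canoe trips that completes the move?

Counting alone: each trip to the right bank takes at most 3 across and each return brings at least 1 back, so after t trips out (and t−1 returns) at most 3t − (t−1) of the 10 are across; that first reaches 10 at t = 5, so at least 9 crossings are needed.
The safety rule pushes this higher. Following every safe sequence of crossings, the most of the 10 that can be at the right bank as the canoe arrives there on crossing 9 is 9 — never all 10.
So no plan with fewer than 11 crossings exists, and this one achieves 11:
1. 2 cannibals → the right bank.  (the left bank: 5M 3C; the right bank: 0M 2C)
2. 1 cannibal ← the left bank.  (the left bank: 5M 4C; the right bank: 0M 1C)
3. 3 cannibals → the right bank.  (the left bank: 5M 1C; the right bank: 0M 4C)
4. 1 cannibal ← the left bank.  (the left bank: 5M 2C; the right bank: 0M 3C)
5. 3 missionaries → the right bank.  (the left bank: 2M 2C; the right bank: 3M 3C)
6. 1 missionary and 1 cannibal ← the left bank.  (the left bank: 3M 3C; the right bank: 2M 2C)
7. 3 missionaries → the right bank.  (the left bank: 0M 3C; the right bank: 5M 2C)
8. 1 cannibal ← the left bank.  (the left bank: 0M 4C; the right bank: 5M 1C)
9. 2 cannibals → the right bank.  (the left bank: 0M 2C; the right bank: 5M 3C)
10. 1 cannibal ← the left bank.  (the left bank: 0M 3C; the right bank: 5M 2C)
11. 3 cannibals → the right bank.  (the left bank: 0M 0C; the right bank: 5M 5C)

11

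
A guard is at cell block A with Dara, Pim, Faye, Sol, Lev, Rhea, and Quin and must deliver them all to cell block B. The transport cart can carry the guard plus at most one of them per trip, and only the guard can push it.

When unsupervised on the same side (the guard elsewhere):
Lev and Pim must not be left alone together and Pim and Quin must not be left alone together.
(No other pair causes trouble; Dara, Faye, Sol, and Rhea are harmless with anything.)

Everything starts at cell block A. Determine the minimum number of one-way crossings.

Counting alone: the guard can take at most 1 across per trip to cell block B, so moving all 7 needs at least 7 loaded trips out, with a return between consecutive ones — at least 13 crossings.
The safety rule pushes this higher. Following every safe sequence of crossings, the most of the 7 that can be at cell block B as the transport cart arrives there on crossing 13 is 6 — never all 7.
So no plan with fewer than 15 crossings exists, and this one achieves 15:
1. Guard goes to cell block B with Pim.
2. Guard goes back to cell block A alone.
3. Guard goes to cell block B with Dara.
4. Guard goes back to cell block A alone.
5. Guard goes to cell block B with Faye.
6. Guard goes back to cell block A alone.
7. Guard goes to cell block B with Sol.
8. Guard goes back to cell block A alone.
9. Guard goes to cell block B with Lev.
10. Guard goes back to cell block A with Pim.
11. Guard goes to cell block B with Quin.
12. Guard goes back to cell block A alone.
13. Guard goes to cell block B with Rhea.
14. Guard goes back to cell block A alone.
15. Guard goes to cell block B with Pim.

15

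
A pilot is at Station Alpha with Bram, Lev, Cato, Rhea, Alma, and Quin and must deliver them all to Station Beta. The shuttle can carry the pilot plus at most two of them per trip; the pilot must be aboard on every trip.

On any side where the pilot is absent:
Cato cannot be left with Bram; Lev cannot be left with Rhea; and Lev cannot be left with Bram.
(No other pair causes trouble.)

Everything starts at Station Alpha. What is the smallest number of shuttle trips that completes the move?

Counting alone: the pilot can take at most 2 across per trip to Station Beta, so moving all 6 needs at least 3 loaded trips out, with a return between consecutive ones — at least 5 crossings.
The plan below uses exactly 5 crossings, so it is optimal:
1. Pilot goes to Station Beta with Bram and Rhea.
2. Pilot goes back to Station Alpha alone.
3. Pilot goes to Station Beta with Alma and Quin.
4. Pilot goes back to Station Alpha alone.
5. Pilot goes to Station Beta with Cato and Lev.

5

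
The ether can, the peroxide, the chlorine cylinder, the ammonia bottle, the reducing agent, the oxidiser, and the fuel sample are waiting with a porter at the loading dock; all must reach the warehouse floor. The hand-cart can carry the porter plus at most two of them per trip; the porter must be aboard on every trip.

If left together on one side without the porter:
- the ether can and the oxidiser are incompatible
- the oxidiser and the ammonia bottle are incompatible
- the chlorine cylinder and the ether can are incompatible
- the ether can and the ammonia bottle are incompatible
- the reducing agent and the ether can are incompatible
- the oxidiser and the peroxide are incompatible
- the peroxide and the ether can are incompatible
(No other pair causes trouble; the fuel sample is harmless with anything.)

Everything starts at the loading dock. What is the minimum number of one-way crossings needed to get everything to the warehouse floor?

Counting alone: the porter can take at most 2 across per trip to the warehouse floor, so moving all 7 needs at least 4 loaded trips out, with a return between consecutive ones — at least 7 crossings.
The safety rule pushes this higher. Following every safe sequence of crossings, the most of the 7 that can be at the warehouse floor as the hand-cart arrives there on crossings 7, 9 is 5, 6 respectively — never all 7.
So no plan with fewer than 11 crossings exists, and this one achieves 11:
1. Porter goes to the warehouse floor with the ether can and the oxidiser.  [the loading dock: the ammonia bottle, the chlorine cylinder, the fuel sample, the peroxide, the reducing agent | the warehouse floor: the ether can, the oxidiser]
2. Porter goes back to the loading dock with the ether can.  [the loading dock: the ammonia bottle, the chlorine cylinder, the ether can, the fuel sample, the peroxide, the reducing agent | the warehouse floor: the oxidiser]
3. Porter goes to the warehouse floor with the chlorine cylinder and the ether can.  [the loading dock: the ammonia bottle, the fuel sample, the peroxide, the reducing agent | the warehouse floor: the chlorine cylinder, the ether can, the oxidiser]
4. Porter goes back to the loading dock with the ether can.  [the loading dock: the ammonia bottle, the ether can, the fuel sample, the peroxide, the reducing agent | the warehouse floor: the chlorine cylinder, the oxidiser]
5. Porter goes to the warehouse floor with the ether can and the reducing agent.  [the loading dock: the ammonia bottle, the fuel sample, the peroxide | the warehouse floor: the chlorine cylinder, the ether can, the oxidiser, the reducing agent]
6. Porter goes back to the loading dock with the ether can.  [the loading dock: the ammonia bottle, the ether can, the fuel sample, the peroxide | the warehouse floor: the chlorine cylinder, the oxidiser, the reducing agent]
7. Porter goes to the warehouse floor with the ether can and the fuel sample.  [the loading dock: the ammonia bottle, the peroxide | the warehouse floor: the chlorine cylinder, the ether can, the fuel sample, the oxidiser, the reducing agent]
8. Porter goes back to the loading dock with the ether can.  [the loading dock: the ammonia bottle, the ether can, the peroxide | the warehouse floor: the chlorine cylinder, the fuel sample, the oxidiser, the reducing agent]
9. Porter goes to the warehouse floor with the ammonia bottle and the peroxide.  [the loading dock: the ether can | the warehouse floor: the ammonia bottle, the chlorine cylinder, the fuel sample, the oxidiser, the peroxide, the reducing agent]
10. Porter goes back to the loading dock with the oxidiser.  [the loading dock: the ether can, the oxidiser | the warehouse floor: the ammonia bottle, the chlorine cylinder, the fuel sample, the peroxide, the reducing agent]
11. Porter goes to the warehouse floor with the ether can and the oxidiser.  [the loading dock: — | the warehouse floor: the ammonia bottle, the chlorine cylinder, the ether can, the fuel sample, the oxidiser, the peroxide, the reducing agent]

11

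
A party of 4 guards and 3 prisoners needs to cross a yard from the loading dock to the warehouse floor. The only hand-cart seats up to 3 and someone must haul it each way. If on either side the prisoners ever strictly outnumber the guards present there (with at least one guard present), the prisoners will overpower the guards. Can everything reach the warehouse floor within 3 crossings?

Counting alone: each trip to the warehouse floor takes at most 3 across and each return brings at least 1 back, so after t trips out (and t−1 returns) at most 3t − (t−1) of the 7 are across; that first reaches 7 at t = 3, so at least 5 crossings are needed.
Since 3 < 5, 3 crossings cannot be enough. (The shortest complete plan in fact takes 5:)
1. 3 prisoners → the warehouse floor.  (the loading dock: 4G 0P; the warehouse floor: 0G 3P)
2. 1 prisoner ← the loading dock.  (the loading dock: 4G 1P; the warehouse floor: 0G 2P)
3. 3 guards → the warehouse floor.  (the loading dock: 1G 1P; the warehouse floor: 3G 2P)
4. 1 guard ← the loading dock.  (the loading dock: 2G 1P; the warehouse floor: 2G 2P)
5. 2 guards and 1 prisoner → the warehouse floor.  (the loading dock: 0G 0P; the warehouse floor: 4G 3P)

No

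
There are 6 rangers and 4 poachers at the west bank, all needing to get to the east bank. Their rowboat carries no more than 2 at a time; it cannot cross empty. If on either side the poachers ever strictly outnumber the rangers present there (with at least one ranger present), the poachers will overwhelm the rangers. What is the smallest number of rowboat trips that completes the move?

17

Counting alone: each trip to the east bank takes at most 2 across and each return brings at least 1 back, so after t trips out (and t−1 returns) at most 2t − (t−1) of the 10 are across; that first reaches 10 at t = 9, so at least 17 crossings are needed.
The plan below uses exactly 17 crossings, so it is optimal:
1. 2 poachers → the east bank.  (the west bank: 6R 2P; the east bank: 0R 2P)
2. 1 poacher ← the west bank.  (the west bank: 6R 3P; the east bank: 0R 1P)
3. 2 poachers → the east bank.  (the west bank: 6R 1P; the east bank: 0R 3P)
4. 1 poacher ← the west bank.  (the west bank: 6R 2P; the east bank: 0R 2P)
5. 2 rangers → the east bank.  (the west bank: 4R 2P; the east bank: 2R 2P)
6. 1 poacher ← the west bank.  (the west bank: 4R 3P; the east bank: 2R 1P)
7. 1 ranger and 1 poacher → the east bank.  (the west bank: 3R 2P; the east bank: 3R 2P)
8. 1 poacher ← the west bank.  (the west bank: 3R 3P; the east bank: 3R 1P)
9. 2 poachers → the east bank.  (the west bank: 3R 1P; the east bank: 3R 3P)
10. 1 poacher ← the west bank.  (the west bank: 3R 2P; the east bank: 3R 2P)
11. 1 ranger and 1 poacher → the east bank.  (the west bank: 2R 1P; the east bank: 4R 3P)
12. 1 poacher ← the west bank.  (the west bank: 2R 2P; the east bank: 4R 2P)
13. 2 poachers → the east bank.  (the west bank: 2R 0P; the east bank: 4R 4P)
14. 1 poacher ← the west bank.  (the west bank: 2R 1P; the east bank: 4R 3P)
15. 1 ranger and 1 poacher → the east bank.  (the west bank: 1R 0P; the east bank: 5R 4P)
16. 1 poacher ← the west bank.  (the west bank: 1R 1P; the east bank: 5R 3P)
17. 1 ranger and 1 poacher → the east bank.  (the west bank: 0R 0P; the east bank: 6R 4P)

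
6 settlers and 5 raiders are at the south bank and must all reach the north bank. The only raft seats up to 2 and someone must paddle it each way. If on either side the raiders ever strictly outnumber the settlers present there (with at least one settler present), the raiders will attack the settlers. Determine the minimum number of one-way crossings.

19

Counting alone: each trip to the north bank takes at most 2 across and each return brings at least 1 back, so after t trips out (and t−1 returns) at most 2t − (t−1) of the 11 are across; that first reaches 11 at t = 10, so at least 19 crossings are needed.
The plan below uses exactly 19 crossings, so it is optimal:
1. 2 raiders → the north bank.  (the south bank: 6S 3R; the north bank: 0S 2R)
2. 1 raider ← the south bank.  (the south bank: 6S 4R; the north bank: 0S 1R)
3. 2 raiders → the north bank.  (the south bank: 6S 2R; the north bank: 0S 3R)
4. 1 raider ← the south bank.  (the south bank: 6S 3R; the north bank: 0S 2R)
5. 2 settlers → the north bank.  (the south bank: 4S 3R; the north bank: 2S 2R)
6. 1 raider ← the south bank.  (the south bank: 4S 4R; the north bank: 2S 1R)
7. 1 settler and 1 raider → the north bank.  (the south bank: 3S 3R; the north bank: 3S 2R)
8. 1 settler ← the south bank.  (the south bank: 4S 3R; the north bank: 2S 2R)
9. 1 settler and 1 raider → the north bank.  (the south bank: 3S 2R; the north bank: 3S 3R)
10. 1 raider ← the south bank.  (the south bank: 3S 3R; the north bank: 3S 2R)
11. 1 settler and 1 raider → the north bank.  (the south bank: 2S 2R; the north bank: 4S 3R)
12. 1 settler ← the south bank.  (the south bank: 3S 2R; the north bank: 3S 3R)
13. 1 settler and 1 raider → the north bank.  (the south bank: 2S 1R; the north bank: 4S 4R)
14. 1 raider ← the south bank.  (the south bank: 2S 2R; the north bank: 4S 3R)
15. 1 settler and 1 raider → the north bank.  (the south bank: 1S 1R; the north bank: 5S 4R)
16. 1 settler ← the south bank.  (the south bank: 2S 1R; the north bank: 4S 4R)
17. 1 settler and 1 raider → the north bank.  (the south bank: 1S 0R; the north bank: 5S 5R)
18. 1 raider ← the south bank.  (the south bank: 1S 1R; the north bank: 5S 4R)
19. 1 settler and 1 raider → the north bank.  (the south bank: 0S 0R; the north bank: 6S 5R)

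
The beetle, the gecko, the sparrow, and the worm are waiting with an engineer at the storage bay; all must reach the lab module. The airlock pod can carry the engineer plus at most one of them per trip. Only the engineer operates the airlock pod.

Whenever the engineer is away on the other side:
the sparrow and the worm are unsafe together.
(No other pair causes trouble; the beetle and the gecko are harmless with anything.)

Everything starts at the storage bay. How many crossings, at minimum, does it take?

Counting alone: the engineer can take at most 1 across per trip to the lab module, so moving all 4 needs at least 4 loaded trips out, with a return between consecutive ones — at least 7 crossings.
The plan below uses exactly 7 crossings, so it is optimal:
1. Engineer goes to the lab module with the sparrow.
2. Engineer goes back to the storage bay alone.
3. Engineer goes to the lab module with the beetle.
4. Engineer goes back to the storage bay alone.
5. Engineer goes to the lab module with the gecko.
6. Engineer goes back to the storage bay alone.
7. Engineer goes to the lab module with the worm.

7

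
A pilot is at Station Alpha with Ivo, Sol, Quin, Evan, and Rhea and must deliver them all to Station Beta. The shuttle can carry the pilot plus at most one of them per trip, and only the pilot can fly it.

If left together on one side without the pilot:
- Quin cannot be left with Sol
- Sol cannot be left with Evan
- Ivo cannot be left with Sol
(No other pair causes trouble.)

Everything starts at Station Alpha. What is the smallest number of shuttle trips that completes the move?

Following every safe sequence of crossings from the start, the most of the 5 that can be at Station Beta as the shuttle arrives there on crossings 1, 3, 5 is 1, 2, 3 respectively; the best ever achieved is 3 of 5.
From crossing 7 on, no configuration arises that was not already reachable earlier: only 18 distinct safe configurations (who is on which side, and where the shuttle is) can ever be reached, none of them has everyone across, and every continuation just revisits them. So no valid plan exists.

impossible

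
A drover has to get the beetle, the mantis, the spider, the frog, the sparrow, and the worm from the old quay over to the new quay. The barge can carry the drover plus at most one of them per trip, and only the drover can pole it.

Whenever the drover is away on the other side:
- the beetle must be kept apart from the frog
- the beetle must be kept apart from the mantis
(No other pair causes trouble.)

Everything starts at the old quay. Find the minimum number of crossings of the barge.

13

Counting alone: the drover can take at most 1 across per trip to the new quay, so moving all 6 needs at least 6 loaded trips out, with a return between consecutive ones — at least 11 crossings.
The safety rule pushes this higher. Following every safe sequence of crossings, the most of the 6 that can be at the new quay as the barge arrives there on crossing 11 is 5 — never all 6.
So no plan with fewer than 13 crossings exists, and this one achieves 13:
1. Drover goes to the new quay with the beetle.
2. Drover goes back to the old quay alone.
3. Drover goes to the new quay with the mantis.
4. Drover goes back to the old quay with the beetle.
5. Drover goes to the new quay with the frog.
6. Drover goes back to the old quay alone.
7. Drover goes to the new quay with the spider.
8. Drover goes back to the old quay alone.
9. Drover goes to the new quay with the sparrow.
10. Drover goes back to the old quay alone.
11. Drover goes to the new quay with the worm.
12. Drover goes back to the old quay alone.
13. Drover goes to the new quay with the beetle.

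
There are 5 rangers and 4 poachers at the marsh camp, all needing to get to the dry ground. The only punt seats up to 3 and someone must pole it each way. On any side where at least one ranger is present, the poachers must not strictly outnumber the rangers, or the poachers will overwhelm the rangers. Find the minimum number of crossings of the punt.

7

Counting alone: each trip to the dry ground takes at most 3 across and each return brings at least 1 back, so after t trips out (and t−1 returns) at most 3t − (t−1) of the 9 are across; that first reaches 9 at t = 4, so at least 7 crossings are needed.
The plan below uses exactly 7 crossings, so it is optimal:
1. 3 poachers → the dry ground.  (the marsh camp: 5R 1P; the dry ground: 0R 3P)
2. 1 poacher ← the marsh camp.  (the marsh camp: 5R 2P; the dry ground: 0R 2P)
3. 3 rangers → the dry ground.  (the marsh camp: 2R 2P; the dry ground: 3R 2P)
4. 1 ranger ← the marsh camp.  (the marsh camp: 3R 2P; the dry ground: 2R 2P)
5. 2 rangers and 1 poacher → the dry ground.  (the marsh camp: 1R 1P; the dry ground: 4R 3P)
6. 1 ranger ← the marsh camp.  (the marsh camp: 2R 1P; the dry ground: 3R 3P)
7. 2 rangers and 1 poacher → the dry ground.  (the marsh camp: 0R 0P; the dry ground: 5R 4P)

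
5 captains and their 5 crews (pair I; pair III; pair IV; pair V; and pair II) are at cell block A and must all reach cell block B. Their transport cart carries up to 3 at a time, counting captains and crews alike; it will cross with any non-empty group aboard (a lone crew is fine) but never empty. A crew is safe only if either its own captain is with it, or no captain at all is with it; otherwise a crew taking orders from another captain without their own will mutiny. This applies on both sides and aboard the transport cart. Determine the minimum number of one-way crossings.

11

Counting alone: each trip to cell block B takes at most 3 across and each return brings at least 1 back, so after t trips out (and t−1 returns) at most 3t − (t−1) of the 10 are across; that first reaches 10 at t = 5, so at least 9 crossings are needed.
The safety rule pushes this higher. Following every safe sequence of crossings, the most of the 10 that can be at cell block B as the transport cart arrives there on crossing 9 is 9 — never all 10.
So no plan with fewer than 11 crossings exists, and this one achieves 11:
1. captain I and crew I cross → cell block B.
2. captain I crosses ← cell block A.
3. crew III, crew IV, and crew V cross → cell block B.
4. crew I crosses ← cell block A.
5. captain III, captain IV, and captain V cross → cell block B.
6. captain III and crew III cross ← cell block A.
7. captain I, captain II, and captain III cross → cell block B.
8. crew IV crosses ← cell block A.
9. crew I and crew III cross → cell block B.
10. crew I crosses ← cell block A.
11. crew I, crew II, and crew IV cross → cell block B.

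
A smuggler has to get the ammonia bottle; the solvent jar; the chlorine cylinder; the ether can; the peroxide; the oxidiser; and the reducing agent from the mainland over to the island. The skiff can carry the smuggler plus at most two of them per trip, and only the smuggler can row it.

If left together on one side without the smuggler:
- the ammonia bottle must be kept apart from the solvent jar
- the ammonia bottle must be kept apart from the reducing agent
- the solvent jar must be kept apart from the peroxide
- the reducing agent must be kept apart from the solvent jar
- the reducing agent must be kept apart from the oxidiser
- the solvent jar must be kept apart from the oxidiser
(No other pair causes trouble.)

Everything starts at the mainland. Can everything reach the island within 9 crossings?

No

Counting alone: the smuggler can take at most 2 across per trip to the island, so moving all 7 needs at least 4 loaded trips out, with a return between consecutive ones — at least 7 crossings.
The safety rule pushes this higher. Following every safe sequence of crossings, the most of the 7 that can be at the island as the skiff arrives there on crossings 7, 9 is 5, 6 respectively — never all 7.
So the move cannot be finished within 9 crossings. (The shortest complete plan takes 11:)
1. Smuggler goes to the island with the reducing agent and the solvent jar.
2. Smuggler goes back to the mainland with the solvent jar.
3. Smuggler goes to the island with the chlorine cylinder and the solvent jar.
4. Smuggler goes back to the mainland with the solvent jar.
5. Smuggler goes to the island with the ether can and the solvent jar.
6. Smuggler goes back to the mainland with the solvent jar.
7. Smuggler goes to the island with the peroxide and the solvent jar.
8. Smuggler goes back to the mainland with the solvent jar.
9. Smuggler goes to the island with the ammonia bottle and the oxidiser.
10. Smuggler goes back to the mainland with the reducing agent.
11. Smuggler goes to the island with the reducing agent and the solvent jar.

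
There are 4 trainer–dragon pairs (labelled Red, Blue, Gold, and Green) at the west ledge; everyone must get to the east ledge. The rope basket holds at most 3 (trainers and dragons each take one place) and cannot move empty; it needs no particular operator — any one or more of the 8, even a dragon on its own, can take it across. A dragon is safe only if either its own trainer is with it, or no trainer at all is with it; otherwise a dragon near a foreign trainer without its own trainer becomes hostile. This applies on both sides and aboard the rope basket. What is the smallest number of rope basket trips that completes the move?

Counting alone: each trip to the east ledge takes at most 3 across and each return brings at least 1 back, so after t trips out (and t−1 returns) at most 3t − (t−1) of the 8 are across; that first reaches 8 at t = 4, so at least 7 crossings are needed.
The safety rule pushes this higher. Following every safe sequence of crossings, the most of the 8 that can be at the east ledge as the rope basket arrives there on crossing 7 is 7 — never all 8.
So no plan with fewer than 9 crossings exists, and this one achieves 9:
1. dragon Red and trainer Red cross → the east ledge.
2. trainer Red crosses ← the west ledge.
3. dragon Blue, trainer Blue, and trainer Red cross → the east ledge.
4. dragon Red and trainer Red cross ← the west ledge.
5. trainer Gold, trainer Green, and trainer Red cross → the east ledge.
6. dragon Blue crosses ← the west ledge.
7. dragon Blue and dragon Red cross → the east ledge.
8. dragon Red crosses ← the west ledge.
9. dragon Gold, dragon Green, and dragon Red cross → the east ledge.

9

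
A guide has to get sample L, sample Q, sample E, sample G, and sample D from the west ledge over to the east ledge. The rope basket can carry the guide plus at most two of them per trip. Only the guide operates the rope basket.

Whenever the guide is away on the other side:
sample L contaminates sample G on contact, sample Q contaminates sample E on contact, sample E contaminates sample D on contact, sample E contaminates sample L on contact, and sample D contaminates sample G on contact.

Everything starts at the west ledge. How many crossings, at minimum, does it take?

7

Counting alone: the guide can take at most 2 across per trip to the east ledge, so moving all 5 needs at least 3 loaded trips out, with a return between consecutive ones — at least 5 crossings.
The safety rule pushes this higher. Following every safe sequence of crossings, the most of the 5 that can be at the east ledge as the rope basket arrives there on crossing 5 is 4 — never all 5.
So no plan with fewer than 7 crossings exists, and this one achieves 7:
1. Guide goes to the east ledge with sample E and sample G.  [the west ledge: sample D, sample L, sample Q | the east ledge: sample E, sample G]
2. Guide goes back to the west ledge alone.  [the west ledge: sample D, sample L, sample Q | the east ledge: sample E, sample G]
3. Guide goes to the east ledge with sample L.  [the west ledge: sample D, sample Q | the east ledge: sample E, sample G, sample L]
4. Guide goes back to the west ledge with sample E and sample G.  [the west ledge: sample D, sample E, sample G, sample Q | the east ledge: sample L]
5. Guide goes to the east ledge with sample D and sample Q.  [the west ledge: sample E, sample G | the east ledge: sample D, sample L, sample Q]
6. Guide goes back to the west ledge alone.  [the west ledge: sample E, sample G | the east ledge: sample D, sample L, sample Q]
7. Guide goes to the east ledge with sample E and sample G.  [the west ledge: — | the east ledge: sample D, sample E, sample G, sample L, sample Q]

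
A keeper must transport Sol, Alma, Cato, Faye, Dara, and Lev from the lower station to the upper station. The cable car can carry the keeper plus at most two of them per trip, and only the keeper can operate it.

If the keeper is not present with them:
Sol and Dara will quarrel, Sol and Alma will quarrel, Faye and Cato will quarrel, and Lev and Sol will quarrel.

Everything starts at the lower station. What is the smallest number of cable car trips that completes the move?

7

Counting alone: the keeper can take at most 2 across per trip to the upper station, so moving all 6 needs at least 3 loaded trips out, with a return between consecutive ones — at least 5 crossings.
The safety rule pushes this higher. Following every safe sequence of crossings, the most of the 6 that can be at the upper station as the cable car arrives there on crossing 5 is 5 — never all 6.
So no plan with fewer than 7 crossings exists, and this one achieves 7:
1. Keeper goes to the upper station with Cato and Sol.
2. Keeper goes back to the lower station alone.
3. Keeper goes to the upper station with Alma.
4. Keeper goes back to the lower station with Sol.
5. Keeper goes to the upper station with Dara and Lev.
6. Keeper goes back to the lower station alone.
7. Keeper goes to the upper station with Faye and Sol.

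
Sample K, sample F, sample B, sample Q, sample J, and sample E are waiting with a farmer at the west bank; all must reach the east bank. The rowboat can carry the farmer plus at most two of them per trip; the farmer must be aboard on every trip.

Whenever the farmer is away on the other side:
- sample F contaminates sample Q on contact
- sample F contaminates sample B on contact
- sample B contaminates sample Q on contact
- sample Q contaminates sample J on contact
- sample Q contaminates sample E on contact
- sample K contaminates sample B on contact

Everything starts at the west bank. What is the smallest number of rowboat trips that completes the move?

9

Counting alone: the farmer can take at most 2 across per trip to the east bank, so moving all 6 needs at least 3 loaded trips out, with a return between consecutive ones — at least 5 crossings.
The safety rule pushes this higher. Following every safe sequence of crossings, the most of the 6 that can be at the east bank as the rowboat arrives there on crossings 5, 7 is 4, 5 respectively — never all 6.
So no plan with fewer than 9 crossings exists, and this one achieves 9:
1. Farmer goes to the east bank with sample B and sample Q.
2. Farmer goes back to the west bank with sample B.
3. Farmer goes to the east bank with sample F and sample K.
4. Farmer goes back to the west bank with sample F.
5. Farmer goes to the east bank with sample F and sample J.
6. Farmer goes back to the west bank with sample Q.
7. Farmer goes to the east bank with sample B and sample E.
8. Farmer goes back to the west bank with sample B.
9. Farmer goes to the east bank with sample B and sample Q.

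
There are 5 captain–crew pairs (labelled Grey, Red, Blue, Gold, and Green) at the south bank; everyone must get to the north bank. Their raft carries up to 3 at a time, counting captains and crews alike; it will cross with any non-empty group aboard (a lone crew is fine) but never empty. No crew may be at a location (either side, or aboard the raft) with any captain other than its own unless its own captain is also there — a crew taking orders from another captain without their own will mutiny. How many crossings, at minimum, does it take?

11

Counting alone: each trip to the north bank takes at most 3 across and each return brings at least 1 back, so after t trips out (and t−1 returns) at most 3t − (t−1) of the 10 are across; that first reaches 10 at t = 5, so at least 9 crossings are needed.
The safety rule pushes this higher. Following every safe sequence of crossings, the most of the 10 that can be at the north bank as the raft arrives there on crossing 9 is 9 — never all 10.
So no plan with fewer than 11 crossings exists, and this one achieves 11:
1. captain Grey and crew Grey cross → the north bank.
2. captain Grey crosses ← the south bank.
3. crew Blue, crew Gold, and crew Red cross → the north bank.
4. crew Grey crosses ← the south bank.
5. captain Blue, captain Gold, and captain Red cross → the north bank.
6. captain Red and crew Red cross ← the south bank.
7. captain Green, captain Grey, and captain Red cross → the north bank.
8. crew Blue crosses ← the south bank.
9. crew Grey and crew Red cross → the north bank.
10. crew Grey crosses ← the south bank.
11. crew Blue, crew Green, and crew Grey cross → the north bank.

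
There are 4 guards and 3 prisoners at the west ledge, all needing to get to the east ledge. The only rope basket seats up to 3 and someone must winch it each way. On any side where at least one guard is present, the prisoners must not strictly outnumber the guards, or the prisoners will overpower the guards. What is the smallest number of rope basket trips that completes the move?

5

Counting alone: each trip to the east ledge takes at most 3 across and each return brings at least 1 back, so after t trips out (and t−1 returns) at most 3t − (t−1) of the 7 are across; that first reaches 7 at t = 3, so at least 5 crossings are needed.
The plan below uses exactly 5 crossings, so it is optimal:
1. 3 prisoners → the east ledge.  (the west ledge: 4G 0P; the east ledge: 0G 3P)
2. 1 prisoner ← the west ledge.  (the west ledge: 4G 1P; the east ledge: 0G 2P)
3. 3 guards → the east ledge.  (the west ledge: 1G 1P; the east ledge: 3G 2P)
4. 1 guard ← the west ledge.  (the west ledge: 2G 1P; the east ledge: 2G 2P)
5. 2 guards and 1 prisoner → the east ledge.  (the west ledge: 0G 0P; the east ledge: 4G 3P)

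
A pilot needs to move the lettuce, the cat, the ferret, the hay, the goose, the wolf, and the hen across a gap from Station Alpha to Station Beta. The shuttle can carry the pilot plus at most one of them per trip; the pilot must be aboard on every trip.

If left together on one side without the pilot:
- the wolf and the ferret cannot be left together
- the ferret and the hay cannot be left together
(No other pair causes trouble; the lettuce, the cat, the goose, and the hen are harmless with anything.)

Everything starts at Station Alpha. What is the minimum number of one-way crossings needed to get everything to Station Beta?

15

Counting alone: the pilot can take at most 1 across per trip to Station Beta, so moving all 7 needs at least 7 loaded trips out, with a return between consecutive ones — at least 13 crossings.
The safety rule pushes this higher. Following every safe sequence of crossings, the most of the 7 that can be at Station Beta as the shuttle arrives there on crossing 13 is 6 — never all 7.
So no plan with fewer than 15 crossings exists, and this one achieves 15:
1. Pilot goes to Station Beta with the ferret.  [Station Alpha: the cat, the goose, the hay, the hen, the lettuce, the wolf | Station Beta: the ferret]
2. Pilot goes back to Station Alpha alone.  [Station Alpha: the cat, the goose, the hay, the hen, the lettuce, the wolf | Station Beta: the ferret]
3. Pilot goes to Station Beta with the lettuce.  [Station Alpha: the cat, the goose, the hay, the hen, the wolf | Station Beta: the ferret, the lettuce]
4. Pilot goes back to Station Alpha alone.  [Station Alpha: the cat, the goose, the hay, the hen, the wolf | Station Beta: the ferret, the lettuce]
5. Pilot goes to Station Beta with the cat.  [Station Alpha: the goose, the hay, the hen, the wolf | Station Beta: the cat, the ferret, the lettuce]
6. Pilot goes back to Station Alpha alone.  [Station Alpha: the goose, the hay, the hen, the wolf | Station Beta: the cat, the ferret, the lettuce]
7. Pilot goes to Station Beta with the hay.  [Station Alpha: the goose, the hen, the wolf | Station Beta: the cat, the ferret, the hay, the lettuce]
8. Pilot goes back to Station Alpha with the ferret.  [Station Alpha: the ferret, the goose, the hen, the wolf | Station Beta: the cat, the hay, the lettuce]
9. Pilot goes to Station Beta with the wolf.  [Station Alpha: the ferret, the goose, the hen | Station Beta: the cat, the hay, the lettuce, the wolf]
10. Pilot goes back to Station Alpha alone.  [Station Alpha: the ferret, the goose, the hen | Station Beta: the cat, the hay, the lettuce, the wolf]
11. Pilot goes to Station Beta with the goose.  [Station Alpha: the ferret, the hen | Station Beta: the cat, the goose, the hay, the lettuce, the wolf]
12. Pilot goes back to Station Alpha alone.  [Station Alpha: the ferret, the hen | Station Beta: the cat, the goose, the hay, the lettuce, the wolf]
13. Pilot goes to Station Beta with the hen.  [Station Alpha: the ferret | Station Beta: the cat, the goose, the hay, the hen, the lettuce, the wolf]
14. Pilot goes back to Station Alpha alone.  [Station Alpha: the ferret | Station Beta: the cat, the goose, the hay, the hen, the lettuce, the wolf]
15. Pilot goes to Station Beta with the ferret.  [Station Alpha: — | Station Beta: the cat, the ferret, the goose, the hay, the hen, the lettuce, the wolf]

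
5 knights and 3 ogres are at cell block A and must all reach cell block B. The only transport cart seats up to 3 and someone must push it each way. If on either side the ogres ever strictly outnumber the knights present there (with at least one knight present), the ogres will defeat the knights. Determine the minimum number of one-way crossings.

7

Counting alone: each trip to cell block B takes at most 3 across and each return brings at least 1 back, so after t trips out (and t−1 returns) at most 3t − (t−1) of the 8 are across; that first reaches 8 at t = 4, so at least 7 crossings are needed.
The plan below uses exactly 7 crossings, so it is optimal:
1. 2 ogres → cell block B.  (cell block A: 5K 1O; cell block B: 0K 2O)
2. 1 ogre ← cell block A.  (cell block A: 5K 2O; cell block B: 0K 1O)
3. 2 knights and 1 ogre → cell block B.  (cell block A: 3K 1O; cell block B: 2K 2O)
4. 1 ogre ← cell block A.  (cell block A: 3K 2O; cell block B: 2K 1O)
5. 1 knight and 2 ogres → cell block B.  (cell block A: 2K 0O; cell block B: 3K 3O)
6. 1 ogre ← cell block A.  (cell block A: 2K 1O; cell block B: 3K 2O)
7. 2 knights and 1 ogre → cell block B.  (cell block A: 0K 0O; cell block B: 5K 3O)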